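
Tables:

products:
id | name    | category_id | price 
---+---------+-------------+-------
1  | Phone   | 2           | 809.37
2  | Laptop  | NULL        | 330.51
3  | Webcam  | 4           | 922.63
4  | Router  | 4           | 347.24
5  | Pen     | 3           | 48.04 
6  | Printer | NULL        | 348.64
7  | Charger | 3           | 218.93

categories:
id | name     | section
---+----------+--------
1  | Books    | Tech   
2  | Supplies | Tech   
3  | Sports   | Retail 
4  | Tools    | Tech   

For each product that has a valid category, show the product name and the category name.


INNER JOIN keeps only products rows whose category_id matches an id in categories. Walk through each product:
  - product 1 (Phone): category_id=2 -> matches Supplies
  - product 2 (Laptop): category_id=NULL, no match -> dropped
  - product 3 (Webcam): category_id=4 -> matches Tools
  - product 4 (Router): category_id=4 -> matches Tools
  - product 5 (Pen): category_id=3 -> matches Sports
  - product 6 (Printer): category_id=NULL, no match -> dropped
  - product 7 (Charger): category_id=3 -> matches Sports
So 2 of 7 rows are dropped.

SQL:
SELECT a.name, b.name AS category
FROM products a
INNER JOIN categories b ON a.category_id = b.id

Result:
name    | category
--------+---------
Phone   | Supplies
Webcam  | Tools   
Router  | Tools   
Pen     | Sports  
Charger | Sports  


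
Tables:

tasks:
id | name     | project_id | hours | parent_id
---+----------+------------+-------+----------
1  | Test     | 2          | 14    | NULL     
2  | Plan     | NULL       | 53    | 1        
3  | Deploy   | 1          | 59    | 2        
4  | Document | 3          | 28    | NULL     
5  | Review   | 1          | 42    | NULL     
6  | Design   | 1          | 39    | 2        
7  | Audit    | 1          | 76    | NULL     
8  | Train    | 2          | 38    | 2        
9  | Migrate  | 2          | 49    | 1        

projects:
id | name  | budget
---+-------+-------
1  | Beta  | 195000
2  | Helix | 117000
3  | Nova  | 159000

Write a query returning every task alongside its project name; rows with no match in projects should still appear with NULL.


LEFT JOIN keeps every row from tasks (the left table); where project_id has no match in projects, the project columns become NULL. Walk through each task:
  - task 1 (Test): project_id=2 -> matches Helix
  - task 2 (Plan): project_id=NULL, no match -> kept with NULL
  - task 3 (Deploy): project_id=1 -> matches Beta
  - task 4 (Document): project_id=3 -> matches Nova
  - task 5 (Review): project_id=1 -> matches Beta
  - task 6 (Design): project_id=1 -> matches Beta
  - task 7 (Audit): project_id=1 -> matches Beta
  - task 8 (Train): project_id=2 -> matches Helix
  - task 9 (Migrate): project_id=2 -> matches Helix
All 9 rows appear; 1 has NULL project.

SQL:
SELECT a.name, b.name AS project
FROM tasks a
LEFT JOIN projects b ON a.project_id = b.id

Result:
name     | project
---------+--------
Test     | Helix  
Plan     | NULL   
Deploy   | Beta   
Document | Nova   
Review   | Beta   
Design   | Beta   
Audit    | Beta   
Train    | Helix  
Migrate  | Helix  


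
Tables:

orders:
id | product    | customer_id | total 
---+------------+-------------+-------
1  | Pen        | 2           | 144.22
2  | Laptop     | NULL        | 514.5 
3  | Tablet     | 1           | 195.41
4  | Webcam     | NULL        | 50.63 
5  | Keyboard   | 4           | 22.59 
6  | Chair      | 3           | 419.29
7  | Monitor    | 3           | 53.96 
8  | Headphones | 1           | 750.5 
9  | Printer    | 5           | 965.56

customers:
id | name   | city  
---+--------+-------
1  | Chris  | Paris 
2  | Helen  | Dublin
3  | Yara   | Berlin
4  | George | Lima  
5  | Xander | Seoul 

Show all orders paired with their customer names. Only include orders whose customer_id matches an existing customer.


INNER JOIN keeps only orders rows whose customer_id matches an id in customers. Walk through each order:
  - order 1 (Pen): customer_id=2 -> matches Helen
  - order 2 (Laptop): customer_id=NULL, no match -> dropped
  - order 3 (Tablet): customer_id=1 -> matches Chris
  - order 4 (Webcam): customer_id=NULL, no match -> dropped
  - order 5 (Keyboard): customer_id=4 -> matches George
  - order 6 (Chair): customer_id=3 -> matches Yara
  - order 7 (Monitor): customer_id=3 -> matches Yara
  - order 8 (Headphones): customer_id=1 -> matches Chris
  - order 9 (Printer): customer_id=5 -> matches Xander
So 2 of 9 rows are dropped.

SQL:
SELECT a.product, b.name AS customer
FROM orders a
INNER JOIN customers b ON a.customer_id = b.id

Result:
product    | customer
-----------+---------
Pen        | Helen   
Tablet     | Chris   
Keyboard   | George  
Chair      | Yara    
Monitor    | Yara    
Headphones | Chris   
Printer    | Xander  


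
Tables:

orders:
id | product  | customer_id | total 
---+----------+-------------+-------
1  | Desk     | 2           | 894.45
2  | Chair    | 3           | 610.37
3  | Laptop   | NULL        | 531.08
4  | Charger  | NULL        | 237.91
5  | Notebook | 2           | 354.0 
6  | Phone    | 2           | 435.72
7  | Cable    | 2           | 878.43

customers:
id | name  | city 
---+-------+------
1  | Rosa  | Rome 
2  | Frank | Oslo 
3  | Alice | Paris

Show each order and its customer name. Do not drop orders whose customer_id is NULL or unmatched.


LEFT JOIN keeps every row from orders (the left table); where customer_id has no match in customers, the customer columns become NULL. Walk through each order:
  - order 1 (Desk): customer_id=2 -> matches Frank
  - order 2 (Chair): customer_id=3 -> matches Alice
  - order 3 (Laptop): customer_id=NULL, no match -> kept with NULL
  - order 4 (Charger): customer_id=NULL, no match -> kept with NULL
  - order 5 (Notebook): customer_id=2 -> matches Frank
  - order 6 (Phone): customer_id=2 -> matches Frank
  - order 7 (Cable): customer_id=2 -> matches Frank
All 7 rows appear; 2 have NULL customer.

SQL:
SELECT a.product, b.name AS customer
FROM orders a
LEFT JOIN customers b ON a.customer_id = b.id

Result:
product  | customer
---------+---------
Desk     | Frank   
Chair    | Alice   
Laptop   | NULL    
Charger  | NULL    
Notebook | Frank   
Phone    | Frank   
Cable    | Frank   


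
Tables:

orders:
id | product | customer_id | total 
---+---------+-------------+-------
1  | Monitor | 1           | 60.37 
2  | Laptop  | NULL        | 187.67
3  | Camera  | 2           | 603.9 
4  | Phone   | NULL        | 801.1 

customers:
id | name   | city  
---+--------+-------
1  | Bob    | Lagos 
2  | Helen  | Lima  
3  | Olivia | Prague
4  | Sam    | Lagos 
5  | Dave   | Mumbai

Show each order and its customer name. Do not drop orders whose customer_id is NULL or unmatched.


LEFT JOIN keeps every row from orders (the left table); where customer_id has no match in customers, the customer columns become NULL. Walk through each order:
  - order 1 (Monitor): customer_id=1 -> matches Bob
  - order 2 (Laptop): customer_id=NULL, no match -> kept with NULL
  - order 3 (Camera): customer_id=2 -> matches Helen
  - order 4 (Phone): customer_id=NULL, no match -> kept with NULL
All 4 rows appear; 2 have NULL customer.

SQL:
SELECT a.product, b.name AS customer
FROM orders a
LEFT JOIN customers b ON a.customer_id = b.id

Result:
product | customer
--------+---------
Monitor | Bob     
Laptop  | NULL    
Camera  | Helen   
Phone   | NULL    


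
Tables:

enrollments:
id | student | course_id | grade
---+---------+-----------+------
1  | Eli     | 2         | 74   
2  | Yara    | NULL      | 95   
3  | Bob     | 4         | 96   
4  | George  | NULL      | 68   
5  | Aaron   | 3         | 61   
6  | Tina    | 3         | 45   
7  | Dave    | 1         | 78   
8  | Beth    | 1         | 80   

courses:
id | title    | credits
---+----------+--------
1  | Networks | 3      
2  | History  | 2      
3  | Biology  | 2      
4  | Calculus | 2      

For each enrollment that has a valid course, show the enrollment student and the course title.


INNER JOIN keeps only enrollments rows whose course_id matches an id in courses. Walk through each enrollment:
  - enrollment 1 (Eli): course_id=2 -> matches History
  - enrollment 2 (Yara): course_id=NULL, no match -> dropped
  - enrollment 3 (Bob): course_id=4 -> matches Calculus
  - enrollment 4 (George): course_id=NULL, no match -> dropped
  - enrollment 5 (Aaron): course_id=3 -> matches Biology
  - enrollment 6 (Tina): course_id=3 -> matches Biology
  - enrollment 7 (Dave): course_id=1 -> matches Networks
  - enrollment 8 (Beth): course_id=1 -> matches Networks
So 2 of 8 rows are dropped.

SQL:
SELECT a.student, b.title AS course
FROM enrollments a
INNER JOIN courses b ON a.course_id = b.id

Result:
student | course  
--------+---------
Eli     | History 
Bob     | Calculus
Aaron   | Biology 
Tina    | Biology 
Dave    | Networks
Beth    | Networks


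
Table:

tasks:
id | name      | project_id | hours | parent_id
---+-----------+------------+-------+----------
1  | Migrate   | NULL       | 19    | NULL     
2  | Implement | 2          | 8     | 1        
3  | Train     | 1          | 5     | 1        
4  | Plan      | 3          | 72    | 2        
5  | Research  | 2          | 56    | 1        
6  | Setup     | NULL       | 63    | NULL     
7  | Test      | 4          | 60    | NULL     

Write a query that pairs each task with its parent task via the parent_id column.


This is a self-join: tasks is joined to a second copy of itself, matching each row's parent_id to another row's id. Use LEFT JOIN so rows with parent_id=NULL are kept.
  - task 1 (Migrate): parent_id=NULL -> NULL
  - task 2 (Implement): parent_id=1 -> Migrate
  - task 3 (Train): parent_id=1 -> Migrate
  - task 4 (Plan): parent_id=2 -> Implement
  - task 5 (Research): parent_id=1 -> Migrate
  - task 6 (Setup): parent_id=NULL -> NULL
  - task 7 (Test): parent_id=NULL -> NULL

SQL:
SELECT a.name AS item, b.name AS parent
FROM tasks a
LEFT JOIN tasks b ON a.parent_id = b.id

Result:
item      | parent   
----------+----------
Migrate   | NULL     
Implement | Migrate  
Train     | Migrate  
Plan      | Implement
Research  | Migrate  
Setup     | NULL     
Test      | NULL     


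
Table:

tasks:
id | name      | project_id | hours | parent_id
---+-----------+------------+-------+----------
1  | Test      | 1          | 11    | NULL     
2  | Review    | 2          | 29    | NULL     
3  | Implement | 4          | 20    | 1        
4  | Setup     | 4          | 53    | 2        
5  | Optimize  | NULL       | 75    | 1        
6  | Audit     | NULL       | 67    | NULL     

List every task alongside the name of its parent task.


This is a self-join: tasks is joined to a second copy of itself, matching each row's parent_id to another row's id. Use LEFT JOIN so rows with parent_id=NULL are kept.
  - task 1 (Test): parent_id=NULL -> NULL
  - task 2 (Review): parent_id=NULL -> NULL
  - task 3 (Implement): parent_id=1 -> Test
  - task 4 (Setup): parent_id=2 -> Review
  - task 5 (Optimize): parent_id=1 -> Test
  - task 6 (Audit): parent_id=NULL -> NULL

SQL:
SELECT a.name AS item, b.name AS parent
FROM tasks a
LEFT JOIN tasks b ON a.parent_id = b.id

Result:
item      | parent
----------+-------
Test      | NULL  
Review    | NULL  
Implement | Test  
Setup     | Review
Optimize  | Test  
Audit     | NULL  


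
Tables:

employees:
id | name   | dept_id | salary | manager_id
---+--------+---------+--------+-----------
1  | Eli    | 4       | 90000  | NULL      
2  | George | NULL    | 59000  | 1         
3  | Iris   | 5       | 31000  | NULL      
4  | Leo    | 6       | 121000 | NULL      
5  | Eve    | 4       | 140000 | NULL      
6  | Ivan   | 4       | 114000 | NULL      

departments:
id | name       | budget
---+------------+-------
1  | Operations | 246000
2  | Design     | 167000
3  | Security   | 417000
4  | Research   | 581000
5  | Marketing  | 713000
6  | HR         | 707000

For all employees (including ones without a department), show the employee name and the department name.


LEFT JOIN keeps every row from employees (the left table); where dept_id has no match in departments, the department columns become NULL. Walk through each employee:
  - employee 1 (Eli): dept_id=4 -> matches Research
  - employee 2 (George): dept_id=NULL, no match -> kept with NULL
  - employee 3 (Iris): dept_id=5 -> matches Marketing
  - employee 4 (Leo): dept_id=6 -> matches HR
  - employee 5 (Eve): dept_id=4 -> matches Research
  - employee 6 (Ivan): dept_id=4 -> matches Research
All 6 rows appear; 1 has NULL department.

SQL:
SELECT a.name, b.name AS department
FROM employees a
LEFT JOIN departments b ON a.dept_id = b.id

Result:
name   | department
-------+-----------
Eli    | Research  
George | NULL      
Iris   | Marketing 
Leo    | HR        
Eve    | Research  
Ivan   | Research  


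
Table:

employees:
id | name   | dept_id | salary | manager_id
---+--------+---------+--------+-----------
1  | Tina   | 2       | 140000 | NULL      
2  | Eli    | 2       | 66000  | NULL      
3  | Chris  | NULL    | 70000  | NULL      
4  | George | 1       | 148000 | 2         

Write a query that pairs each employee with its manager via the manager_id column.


This is a self-join: employees is joined to a second copy of itself, matching each row's manager_id to another row's id. Use LEFT JOIN so rows with manager_id=NULL are kept.
  - employee 1 (Tina): manager_id=NULL -> NULL
  - employee 2 (Eli): manager_id=NULL -> NULL
  - employee 3 (Chris): manager_id=NULL -> NULL
  - employee 4 (George): manager_id=2 -> Eli

SQL:
SELECT a.name AS item, b.name AS manager
FROM employees a
LEFT JOIN employees b ON a.manager_id = b.id

Result:
item   | manager
-------+--------
Tina   | NULL   
Eli    | NULL   
Chris  | NULL   
George | Eli    


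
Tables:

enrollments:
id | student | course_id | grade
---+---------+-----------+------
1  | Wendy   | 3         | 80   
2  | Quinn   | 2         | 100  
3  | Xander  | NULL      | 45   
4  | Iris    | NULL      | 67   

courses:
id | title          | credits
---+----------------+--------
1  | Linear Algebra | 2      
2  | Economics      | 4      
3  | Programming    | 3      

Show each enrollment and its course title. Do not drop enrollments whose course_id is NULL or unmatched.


LEFT JOIN keeps every row from enrollments (the left table); where course_id has no match in courses, the course columns become NULL. Walk through each enrollment:
  - enrollment 1 (Wendy): course_id=3 -> matches Programming
  - enrollment 2 (Quinn): course_id=2 -> matches Economics
  - enrollment 3 (Xander): course_id=NULL, no match -> kept with NULL
  - enrollment 4 (Iris): course_id=NULL, no match -> kept with NULL
All 4 rows appear; 2 have NULL course.

SQL:
SELECT a.student, b.title AS course
FROM enrollments a
LEFT JOIN courses b ON a.course_id = b.id

Result:
student | course     
--------+------------
Wendy   | Programming
Quinn   | Economics  
Xander  | NULL       
Iris    | NULL       


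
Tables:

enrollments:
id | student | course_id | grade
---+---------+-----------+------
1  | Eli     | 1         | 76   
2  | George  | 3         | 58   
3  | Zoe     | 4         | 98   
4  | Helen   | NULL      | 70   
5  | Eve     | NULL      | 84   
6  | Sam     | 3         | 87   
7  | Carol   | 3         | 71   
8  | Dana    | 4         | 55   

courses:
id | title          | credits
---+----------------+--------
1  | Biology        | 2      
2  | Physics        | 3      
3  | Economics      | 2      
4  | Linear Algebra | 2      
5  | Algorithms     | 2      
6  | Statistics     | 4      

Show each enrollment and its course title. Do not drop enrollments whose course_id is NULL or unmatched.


LEFT JOIN keeps every row from enrollments (the left table); where course_id has no match in courses, the course columns become NULL. Walk through each enrollment:
  - enrollment 1 (Eli): course_id=1 -> matches Biology
  - enrollment 2 (George): course_id=3 -> matches Economics
  - enrollment 3 (Zoe): course_id=4 -> matches Linear Algebra
  - enrollment 4 (Helen): course_id=NULL, no match -> kept with NULL
  - enrollment 5 (Eve): course_id=NULL, no match -> kept with NULL
  - enrollment 6 (Sam): course_id=3 -> matches Economics
  - enrollment 7 (Carol): course_id=3 -> matches Economics
  - enrollment 8 (Dana): course_id=4 -> matches Linear Algebra
All 8 rows appear; 2 have NULL course.

SQL:
SELECT a.student, b.title AS course
FROM enrollments a
LEFT JOIN courses b ON a.course_id = b.id

Result:
student | course        
--------+---------------
Eli     | Biology       
George  | Economics     
Zoe     | Linear Algebra
Helen   | NULL          
Eve     | NULL          
Sam     | Economics     
Carol   | Economics     
Dana    | Linear Algebra


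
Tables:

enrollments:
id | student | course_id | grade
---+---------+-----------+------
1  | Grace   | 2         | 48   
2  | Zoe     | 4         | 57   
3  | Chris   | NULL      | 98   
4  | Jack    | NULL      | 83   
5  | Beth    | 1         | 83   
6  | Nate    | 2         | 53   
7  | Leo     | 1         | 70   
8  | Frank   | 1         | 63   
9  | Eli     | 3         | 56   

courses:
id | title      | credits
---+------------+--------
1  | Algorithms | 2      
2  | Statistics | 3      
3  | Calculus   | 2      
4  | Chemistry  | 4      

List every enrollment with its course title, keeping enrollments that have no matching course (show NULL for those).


LEFT JOIN keeps every row from enrollments (the left table); where course_id has no match in courses, the course columns become NULL. Walk through each enrollment:
  - enrollment 1 (Grace): course_id=2 -> matches Statistics
  - enrollment 2 (Zoe): course_id=4 -> matches Chemistry
  - enrollment 3 (Chris): course_id=NULL, no match -> kept with NULL
  - enrollment 4 (Jack): course_id=NULL, no match -> kept with NULL
  - enrollment 5 (Beth): course_id=1 -> matches Algorithms
  - enrollment 6 (Nate): course_id=2 -> matches Statistics
  - enrollment 7 (Leo): course_id=1 -> matches Algorithms
  - enrollment 8 (Frank): course_id=1 -> matches Algorithms
  - enrollment 9 (Eli): course_id=3 -> matches Calculus
All 9 rows appear; 2 have NULL course.

SQL:
SELECT a.student, b.title AS course
FROM enrollments a
LEFT JOIN courses b ON a.course_id = b.id

Result:
student | course    
--------+-----------
Grace   | Statistics
Zoe     | Chemistry 
Chris   | NULL      
Jack    | NULL      
Beth    | Algorithms
Nate    | Statistics
Leo     | Algorithms
Frank   | Algorithms
Eli     | Calculus  


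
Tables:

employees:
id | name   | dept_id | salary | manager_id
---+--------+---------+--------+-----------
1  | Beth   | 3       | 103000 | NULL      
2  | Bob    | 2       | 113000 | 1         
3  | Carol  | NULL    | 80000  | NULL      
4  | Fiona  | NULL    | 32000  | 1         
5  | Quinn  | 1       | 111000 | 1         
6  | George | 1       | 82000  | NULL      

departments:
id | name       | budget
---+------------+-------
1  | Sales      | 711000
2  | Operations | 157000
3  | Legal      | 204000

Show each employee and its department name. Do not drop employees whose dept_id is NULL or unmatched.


LEFT JOIN keeps every row from employees (the left table); where dept_id has no match in departments, the department columns become NULL. Walk through each employee:
  - employee 1 (Beth): dept_id=3 -> matches Legal
  - employee 2 (Bob): dept_id=2 -> matches Operations
  - employee 3 (Carol): dept_id=NULL, no match -> kept with NULL
  - employee 4 (Fiona): dept_id=NULL, no match -> kept with NULL
  - employee 5 (Quinn): dept_id=1 -> matches Sales
  - employee 6 (George): dept_id=1 -> matches Sales
All 6 rows appear; 2 have NULL department.

SQL:
SELECT a.name, b.name AS department
FROM employees a
LEFT JOIN departments b ON a.dept_id = b.id

Result:
name   | department
-------+-----------
Beth   | Legal     
Bob    | Operations
Carol  | NULL      
Fiona  | NULL      
Quinn  | Sales     
George | Sales     


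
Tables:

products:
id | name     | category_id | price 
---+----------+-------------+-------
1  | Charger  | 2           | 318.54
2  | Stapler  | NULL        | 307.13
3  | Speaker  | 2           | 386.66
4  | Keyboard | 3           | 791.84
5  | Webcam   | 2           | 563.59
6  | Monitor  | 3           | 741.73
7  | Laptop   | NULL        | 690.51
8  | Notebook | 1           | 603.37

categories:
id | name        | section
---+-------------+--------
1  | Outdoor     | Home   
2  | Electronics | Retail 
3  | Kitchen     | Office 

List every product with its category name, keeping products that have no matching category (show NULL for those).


LEFT JOIN keeps every row from products (the left table); where category_id has no match in categories, the category columns become NULL. Walk through each product:
  - product 1 (Charger): category_id=2 -> matches Electronics
  - product 2 (Stapler): category_id=NULL, no match -> kept with NULL
  - product 3 (Speaker): category_id=2 -> matches Electronics
  - product 4 (Keyboard): category_id=3 -> matches Kitchen
  - product 5 (Webcam): category_id=2 -> matches Electronics
  - product 6 (Monitor): category_id=3 -> matches Kitchen
  - product 7 (Laptop): category_id=NULL, no match -> kept with NULL
  - product 8 (Notebook): category_id=1 -> matches Outdoor
All 8 rows appear; 2 have NULL category.

SQL:
SELECT a.name, b.name AS category
FROM products a
LEFT JOIN categories b ON a.category_id = b.id

Result:
name     | category   
---------+------------
Charger  | Electronics
Stapler  | NULL       
Speaker  | Electronics
Keyboard | Kitchen    
Webcam   | Electronics
Monitor  | Kitchen    
Laptop   | NULL       
Notebook | Outdoor    


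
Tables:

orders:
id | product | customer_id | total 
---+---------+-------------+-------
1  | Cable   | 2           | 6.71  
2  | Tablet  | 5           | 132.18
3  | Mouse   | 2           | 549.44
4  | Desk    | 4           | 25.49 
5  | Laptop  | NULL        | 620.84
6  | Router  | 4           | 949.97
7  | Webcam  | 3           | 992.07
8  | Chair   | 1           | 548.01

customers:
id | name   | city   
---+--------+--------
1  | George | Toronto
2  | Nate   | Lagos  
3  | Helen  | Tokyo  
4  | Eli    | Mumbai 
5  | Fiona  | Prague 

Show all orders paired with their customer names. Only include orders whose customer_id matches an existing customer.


INNER JOIN keeps only orders rows whose customer_id matches an id in customers. Walk through each order:
  - order 1 (Cable): customer_id=2 -> matches Nate
  - order 2 (Tablet): customer_id=5 -> matches Fiona
  - order 3 (Mouse): customer_id=2 -> matches Nate
  - order 4 (Desk): customer_id=4 -> matches Eli
  - order 5 (Laptop): customer_id=NULL, no match -> dropped
  - order 6 (Router): customer_id=4 -> matches Eli
  - order 7 (Webcam): customer_id=3 -> matches Helen
  - order 8 (Chair): customer_id=1 -> matches George
So 1 of 8 rows is dropped.

SQL:
SELECT a.product, b.name AS customer
FROM orders a
INNER JOIN customers b ON a.customer_id = b.id

Result:
product | customer
--------+---------
Cable   | Nate    
Tablet  | Fiona   
Mouse   | Nate    
Desk    | Eli     
Router  | Eli     
Webcam  | Helen   
Chair   | George  


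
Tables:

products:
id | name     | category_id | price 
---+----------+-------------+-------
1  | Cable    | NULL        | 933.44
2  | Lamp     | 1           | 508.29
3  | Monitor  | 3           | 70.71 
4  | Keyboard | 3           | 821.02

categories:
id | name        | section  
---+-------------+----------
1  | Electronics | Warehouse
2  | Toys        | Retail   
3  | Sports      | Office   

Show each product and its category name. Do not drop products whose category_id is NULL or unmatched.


LEFT JOIN keeps every row from products (the left table); where category_id has no match in categories, the category columns become NULL. Walk through each product:
  - product 1 (Cable): category_id=NULL, no match -> kept with NULL
  - product 2 (Lamp): category_id=1 -> matches Electronics
  - product 3 (Monitor): category_id=3 -> matches Sports
  - product 4 (Keyboard): category_id=3 -> matches Sports
All 4 rows appear; 1 has NULL category.

SQL:
SELECT a.name, b.name AS category
FROM products a
LEFT JOIN categories b ON a.category_id = b.id

Result:
name     | category   
---------+------------
Cable    | NULL       
Lamp     | Electronics
Monitor  | Sports     
Keyboard | Sports     


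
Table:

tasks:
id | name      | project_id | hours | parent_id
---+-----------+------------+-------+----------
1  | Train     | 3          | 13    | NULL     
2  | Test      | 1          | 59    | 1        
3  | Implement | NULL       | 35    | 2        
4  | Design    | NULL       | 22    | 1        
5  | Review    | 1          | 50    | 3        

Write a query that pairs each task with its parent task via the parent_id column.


This is a self-join: tasks is joined to a second copy of itself, matching each row's parent_id to another row's id. Use LEFT JOIN so rows with parent_id=NULL are kept.
  - task 1 (Train): parent_id=NULL -> NULL
  - task 2 (Test): parent_id=1 -> Train
  - task 3 (Implement): parent_id=2 -> Test
  - task 4 (Design): parent_id=1 -> Train
  - task 5 (Review): parent_id=3 -> Implement

SQL:
SELECT a.name AS item, b.name AS parent
FROM tasks a
LEFT JOIN tasks b ON a.parent_id = b.id

Result:
item      | parent   
----------+----------
Train     | NULL     
Test      | Train    
Implement | Test     
Design    | Train    
Review    | Implement


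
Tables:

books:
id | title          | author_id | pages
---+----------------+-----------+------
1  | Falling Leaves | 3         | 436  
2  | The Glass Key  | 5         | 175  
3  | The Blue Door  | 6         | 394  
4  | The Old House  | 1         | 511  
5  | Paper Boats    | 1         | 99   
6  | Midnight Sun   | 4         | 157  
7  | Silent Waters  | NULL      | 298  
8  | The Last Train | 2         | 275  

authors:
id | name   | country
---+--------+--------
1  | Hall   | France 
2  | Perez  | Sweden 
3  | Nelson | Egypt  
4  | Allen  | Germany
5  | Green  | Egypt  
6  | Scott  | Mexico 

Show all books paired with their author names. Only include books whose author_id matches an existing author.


INNER JOIN keeps only books rows whose author_id matches an id in authors. Walk through each book:
  - book 1 (Falling Leaves): author_id=3 -> matches Nelson
  - book 2 (The Glass Key): author_id=5 -> matches Green
  - book 3 (The Blue Door): author_id=6 -> matches Scott
  - book 4 (The Old House): author_id=1 -> matches Hall
  - book 5 (Paper Boats): author_id=1 -> matches Hall
  - book 6 (Midnight Sun): author_id=4 -> matches Allen
  - book 7 (Silent Waters): author_id=NULL, no match -> dropped
  - book 8 (The Last Train): author_id=2 -> matches Perez
So 1 of 8 rows is dropped.

SQL:
SELECT a.title, b.name AS author
FROM books a
INNER JOIN authors b ON a.author_id = b.id

Result:
title          | author
---------------+-------
Falling Leaves | Nelson
The Glass Key  | Green 
The Blue Door  | Scott 
The Old House  | Hall  
Paper Boats    | Hall  
Midnight Sun   | Allen 
The Last Train | Perez 


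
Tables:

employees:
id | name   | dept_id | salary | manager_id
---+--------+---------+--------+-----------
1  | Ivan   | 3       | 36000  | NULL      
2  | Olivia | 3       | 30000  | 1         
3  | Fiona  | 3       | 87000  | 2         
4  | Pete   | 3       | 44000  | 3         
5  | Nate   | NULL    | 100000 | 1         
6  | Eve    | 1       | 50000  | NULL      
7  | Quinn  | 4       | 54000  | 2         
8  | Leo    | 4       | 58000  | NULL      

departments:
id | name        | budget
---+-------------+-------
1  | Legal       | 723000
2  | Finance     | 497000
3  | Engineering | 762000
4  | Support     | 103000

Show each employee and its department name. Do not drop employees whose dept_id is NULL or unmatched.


LEFT JOIN keeps every row from employees (the left table); where dept_id has no match in departments, the department columns become NULL. Walk through each employee:
  - employee 1 (Ivan): dept_id=3 -> matches Engineering
  - employee 2 (Olivia): dept_id=3 -> matches Engineering
  - employee 3 (Fiona): dept_id=3 -> matches Engineering
  - employee 4 (Pete): dept_id=3 -> matches Engineering
  - employee 5 (Nate): dept_id=NULL, no match -> kept with NULL
  - employee 6 (Eve): dept_id=1 -> matches Legal
  - employee 7 (Quinn): dept_id=4 -> matches Support
  - employee 8 (Leo): dept_id=4 -> matches Support
All 8 rows appear; 1 has NULL department.

SQL:
SELECT a.name, b.name AS department
FROM employees a
LEFT JOIN departments b ON a.dept_id = b.id

Result:
name   | department 
-------+------------
Ivan   | Engineering
Olivia | Engineering
Fiona  | Engineering
Pete   | Engineering
Nate   | NULL       
Eve    | Legal      
Quinn  | Support    
Leo    | Support    


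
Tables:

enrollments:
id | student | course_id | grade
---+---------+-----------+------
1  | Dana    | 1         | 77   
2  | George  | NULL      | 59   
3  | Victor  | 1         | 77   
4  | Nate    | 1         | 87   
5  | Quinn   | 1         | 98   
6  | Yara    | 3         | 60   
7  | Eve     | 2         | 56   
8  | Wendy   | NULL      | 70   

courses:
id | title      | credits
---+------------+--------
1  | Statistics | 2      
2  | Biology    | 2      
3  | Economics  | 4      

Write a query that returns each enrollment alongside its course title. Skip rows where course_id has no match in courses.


INNER JOIN keeps only enrollments rows whose course_id matches an id in courses. Walk through each enrollment:
  - enrollment 1 (Dana): course_id=1 -> matches Statistics
  - enrollment 2 (George): course_id=NULL, no match -> dropped
  - enrollment 3 (Victor): course_id=1 -> matches Statistics
  - enrollment 4 (Nate): course_id=1 -> matches Statistics
  - enrollment 5 (Quinn): course_id=1 -> matches Statistics
  - enrollment 6 (Yara): course_id=3 -> matches Economics
  - enrollment 7 (Eve): course_id=2 -> matches Biology
  - enrollment 8 (Wendy): course_id=NULL, no match -> dropped
So 2 of 8 rows are dropped.

SQL:
SELECT a.student, b.title AS course
FROM enrollments a
INNER JOIN courses b ON a.course_id = b.id

Result:
student | course    
--------+-----------
Dana    | Statistics
Victor  | Statistics
Nate    | Statistics
Quinn   | Statistics
Yara    | Economics 
Eve     | Biology   


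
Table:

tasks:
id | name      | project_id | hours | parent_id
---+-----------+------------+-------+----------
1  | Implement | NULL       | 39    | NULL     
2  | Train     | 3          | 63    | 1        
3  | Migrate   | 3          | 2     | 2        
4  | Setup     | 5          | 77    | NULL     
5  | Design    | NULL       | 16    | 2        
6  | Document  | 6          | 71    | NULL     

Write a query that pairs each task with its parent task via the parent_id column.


This is a self-join: tasks is joined to a second copy of itself, matching each row's parent_id to another row's id. Use LEFT JOIN so rows with parent_id=NULL are kept.
  - task 1 (Implement): parent_id=NULL -> NULL
  - task 2 (Train): parent_id=1 -> Implement
  - task 3 (Migrate): parent_id=2 -> Train
  - task 4 (Setup): parent_id=NULL -> NULL
  - task 5 (Design): parent_id=2 -> Train
  - task 6 (Document): parent_id=NULL -> NULL

SQL:
SELECT a.name AS item, b.name AS parent
FROM tasks a
LEFT JOIN tasks b ON a.parent_id = b.id

Result:
item      | parent   
----------+----------
Implement | NULL     
Train     | Implement
Migrate   | Train    
Setup     | NULL     
Design    | Train    
Document  | NULL     


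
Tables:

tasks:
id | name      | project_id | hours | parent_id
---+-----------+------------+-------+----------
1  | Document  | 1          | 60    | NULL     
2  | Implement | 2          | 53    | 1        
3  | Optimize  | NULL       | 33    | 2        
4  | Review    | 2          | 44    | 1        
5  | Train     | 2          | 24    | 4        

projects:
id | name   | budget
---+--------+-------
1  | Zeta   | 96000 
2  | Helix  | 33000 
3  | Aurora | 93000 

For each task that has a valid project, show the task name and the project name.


INNER JOIN keeps only tasks rows whose project_id matches an id in projects. Walk through each task:
  - task 1 (Document): project_id=1 -> matches Zeta
  - task 2 (Implement): project_id=2 -> matches Helix
  - task 3 (Optimize): project_id=NULL, no match -> dropped
  - task 4 (Review): project_id=2 -> matches Helix
  - task 5 (Train): project_id=2 -> matches Helix
So 1 of 5 rows is dropped.

SQL:
SELECT a.name, b.name AS project
FROM tasks a
INNER JOIN projects b ON a.project_id = b.id

Result:
name      | project
----------+--------
Document  | Zeta   
Implement | Helix  
Review    | Helix  
Train     | Helix  


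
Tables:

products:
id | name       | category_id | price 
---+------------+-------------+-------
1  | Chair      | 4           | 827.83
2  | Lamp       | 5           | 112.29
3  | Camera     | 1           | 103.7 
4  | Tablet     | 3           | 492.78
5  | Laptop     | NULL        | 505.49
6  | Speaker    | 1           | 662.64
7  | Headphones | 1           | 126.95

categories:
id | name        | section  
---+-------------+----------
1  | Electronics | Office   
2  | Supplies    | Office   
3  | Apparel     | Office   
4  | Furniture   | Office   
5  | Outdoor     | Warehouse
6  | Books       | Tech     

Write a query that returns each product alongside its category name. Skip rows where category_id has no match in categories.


INNER JOIN keeps only products rows whose category_id matches an id in categories. Walk through each product:
  - product 1 (Chair): category_id=4 -> matches Furniture
  - product 2 (Lamp): category_id=5 -> matches Outdoor
  - product 3 (Camera): category_id=1 -> matches Electronics
  - product 4 (Tablet): category_id=3 -> matches Apparel
  - product 5 (Laptop): category_id=NULL, no match -> dropped
  - product 6 (Speaker): category_id=1 -> matches Electronics
  - product 7 (Headphones): category_id=1 -> matches Electronics
So 1 of 7 rows is dropped.

SQL:
SELECT a.name, b.name AS category
FROM products a
INNER JOIN categories b ON a.category_id = b.id

Result:
name       | category   
-----------+------------
Chair      | Furniture  
Lamp       | Outdoor    
Camera     | Electronics
Tablet     | Apparel    
Speaker    | Electronics
Headphones | Electronics


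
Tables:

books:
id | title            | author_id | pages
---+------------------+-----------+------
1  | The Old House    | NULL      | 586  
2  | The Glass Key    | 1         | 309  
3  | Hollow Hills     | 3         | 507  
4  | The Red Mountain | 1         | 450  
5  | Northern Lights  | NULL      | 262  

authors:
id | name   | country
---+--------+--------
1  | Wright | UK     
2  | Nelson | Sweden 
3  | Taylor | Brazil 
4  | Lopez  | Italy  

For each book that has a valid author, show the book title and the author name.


INNER JOIN keeps only books rows whose author_id matches an id in authors. Walk through each book:
  - book 1 (The Old House): author_id=NULL, no match -> dropped
  - book 2 (The Glass Key): author_id=1 -> matches Wright
  - book 3 (Hollow Hills): author_id=3 -> matches Taylor
  - book 4 (The Red Mountain): author_id=1 -> matches Wright
  - book 5 (Northern Lights): author_id=NULL, no match -> dropped
So 2 of 5 rows are dropped.

SQL:
SELECT a.title, b.name AS author
FROM books a
INNER JOIN authors b ON a.author_id = b.id

Result:
title            | author
-----------------+-------
The Glass Key    | Wright
Hollow Hills     | Taylor
The Red Mountain | Wright


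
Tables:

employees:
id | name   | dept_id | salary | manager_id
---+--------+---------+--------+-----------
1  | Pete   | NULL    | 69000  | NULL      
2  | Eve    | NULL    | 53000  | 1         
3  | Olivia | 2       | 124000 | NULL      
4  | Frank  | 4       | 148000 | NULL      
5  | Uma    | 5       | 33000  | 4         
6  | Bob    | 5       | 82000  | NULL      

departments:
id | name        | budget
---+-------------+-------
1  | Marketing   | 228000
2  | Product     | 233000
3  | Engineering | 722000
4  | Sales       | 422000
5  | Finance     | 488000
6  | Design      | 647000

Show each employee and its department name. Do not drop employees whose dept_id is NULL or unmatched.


LEFT JOIN keeps every row from employees (the left table); where dept_id has no match in departments, the department columns become NULL. Walk through each employee:
  - employee 1 (Pete): dept_id=NULL, no match -> kept with NULL
  - employee 2 (Eve): dept_id=NULL, no match -> kept with NULL
  - employee 3 (Olivia): dept_id=2 -> matches Product
  - employee 4 (Frank): dept_id=4 -> matches Sales
  - employee 5 (Uma): dept_id=5 -> matches Finance
  - employee 6 (Bob): dept_id=5 -> matches Finance
All 6 rows appear; 2 have NULL department.

SQL:
SELECT a.name, b.name AS department
FROM employees a
LEFT JOIN departments b ON a.dept_id = b.id

Result:
name   | department
-------+-----------
Pete   | NULL      
Eve    | NULL      
Olivia | Product   
Frank  | Sales     
Uma    | Finance   
Bob    | Finance   


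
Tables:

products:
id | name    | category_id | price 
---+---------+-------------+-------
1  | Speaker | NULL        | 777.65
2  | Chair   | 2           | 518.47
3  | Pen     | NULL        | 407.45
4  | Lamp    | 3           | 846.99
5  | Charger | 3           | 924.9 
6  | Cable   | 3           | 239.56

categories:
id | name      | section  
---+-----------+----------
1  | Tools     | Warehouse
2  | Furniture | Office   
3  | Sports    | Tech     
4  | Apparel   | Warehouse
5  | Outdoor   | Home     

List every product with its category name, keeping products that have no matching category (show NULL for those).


LEFT JOIN keeps every row from products (the left table); where category_id has no match in categories, the category columns become NULL. Walk through each product:
  - product 1 (Speaker): category_id=NULL, no match -> kept with NULL
  - product 2 (Chair): category_id=2 -> matches Furniture
  - product 3 (Pen): category_id=NULL, no match -> kept with NULL
  - product 4 (Lamp): category_id=3 -> matches Sports
  - product 5 (Charger): category_id=3 -> matches Sports
  - product 6 (Cable): category_id=3 -> matches Sports
All 6 rows appear; 2 have NULL category.

SQL:
SELECT a.name, b.name AS category
FROM products a
LEFT JOIN categories b ON a.category_id = b.id

Result:
name    | category 
--------+----------
Speaker | NULL     
Chair   | Furniture
Pen     | NULL     
Lamp    | Sports   
Charger | Sports   
Cable   | Sports   


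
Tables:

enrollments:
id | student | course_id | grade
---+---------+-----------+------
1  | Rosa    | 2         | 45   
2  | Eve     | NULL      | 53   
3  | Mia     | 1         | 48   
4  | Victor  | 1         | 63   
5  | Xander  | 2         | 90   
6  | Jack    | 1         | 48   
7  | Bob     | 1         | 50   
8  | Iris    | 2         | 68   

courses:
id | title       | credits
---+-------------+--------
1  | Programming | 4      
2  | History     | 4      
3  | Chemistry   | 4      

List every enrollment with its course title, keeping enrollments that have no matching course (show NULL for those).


LEFT JOIN keeps every row from enrollments (the left table); where course_id has no match in courses, the course columns become NULL. Walk through each enrollment:
  - enrollment 1 (Rosa): course_id=2 -> matches History
  - enrollment 2 (Eve): course_id=NULL, no match -> kept with NULL
  - enrollment 3 (Mia): course_id=1 -> matches Programming
  - enrollment 4 (Victor): course_id=1 -> matches Programming
  - enrollment 5 (Xander): course_id=2 -> matches History
  - enrollment 6 (Jack): course_id=1 -> matches Programming
  - enrollment 7 (Bob): course_id=1 -> matches Programming
  - enrollment 8 (Iris): course_id=2 -> matches History
All 8 rows appear; 1 has NULL course.

SQL:
SELECT a.student, b.title AS course
FROM enrollments a
LEFT JOIN courses b ON a.course_id = b.id

Result:
student | course     
--------+------------
Rosa    | History    
Eve     | NULL       
Mia     | Programming
Victor  | Programming
Xander  | History    
Jack    | Programming
Bob     | Programming
Iris    | History    


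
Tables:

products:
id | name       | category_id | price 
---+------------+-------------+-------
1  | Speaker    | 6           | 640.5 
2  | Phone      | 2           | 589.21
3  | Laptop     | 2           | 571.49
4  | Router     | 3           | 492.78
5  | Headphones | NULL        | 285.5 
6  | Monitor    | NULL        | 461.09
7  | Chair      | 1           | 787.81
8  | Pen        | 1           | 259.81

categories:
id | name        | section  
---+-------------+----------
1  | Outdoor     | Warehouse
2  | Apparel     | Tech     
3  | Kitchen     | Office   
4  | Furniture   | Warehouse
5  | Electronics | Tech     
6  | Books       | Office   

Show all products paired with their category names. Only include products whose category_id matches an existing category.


INNER JOIN keeps only products rows whose category_id matches an id in categories. Walk through each product:
  - product 1 (Speaker): category_id=6 -> matches Books
  - product 2 (Phone): category_id=2 -> matches Apparel
  - product 3 (Laptop): category_id=2 -> matches Apparel
  - product 4 (Router): category_id=3 -> matches Kitchen
  - product 5 (Headphones): category_id=NULL, no match -> dropped
  - product 6 (Monitor): category_id=NULL, no match -> dropped
  - product 7 (Chair): category_id=1 -> matches Outdoor
  - product 8 (Pen): category_id=1 -> matches Outdoor
So 2 of 8 rows are dropped.

SQL:
SELECT a.name, b.name AS category
FROM products a
INNER JOIN categories b ON a.category_id = b.id

Result:
name    | category
--------+---------
Speaker | Books   
Phone   | Apparel 
Laptop  | Apparel 
Router  | Kitchen 
Chair   | Outdoor 
Pen     | Outdoor 
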